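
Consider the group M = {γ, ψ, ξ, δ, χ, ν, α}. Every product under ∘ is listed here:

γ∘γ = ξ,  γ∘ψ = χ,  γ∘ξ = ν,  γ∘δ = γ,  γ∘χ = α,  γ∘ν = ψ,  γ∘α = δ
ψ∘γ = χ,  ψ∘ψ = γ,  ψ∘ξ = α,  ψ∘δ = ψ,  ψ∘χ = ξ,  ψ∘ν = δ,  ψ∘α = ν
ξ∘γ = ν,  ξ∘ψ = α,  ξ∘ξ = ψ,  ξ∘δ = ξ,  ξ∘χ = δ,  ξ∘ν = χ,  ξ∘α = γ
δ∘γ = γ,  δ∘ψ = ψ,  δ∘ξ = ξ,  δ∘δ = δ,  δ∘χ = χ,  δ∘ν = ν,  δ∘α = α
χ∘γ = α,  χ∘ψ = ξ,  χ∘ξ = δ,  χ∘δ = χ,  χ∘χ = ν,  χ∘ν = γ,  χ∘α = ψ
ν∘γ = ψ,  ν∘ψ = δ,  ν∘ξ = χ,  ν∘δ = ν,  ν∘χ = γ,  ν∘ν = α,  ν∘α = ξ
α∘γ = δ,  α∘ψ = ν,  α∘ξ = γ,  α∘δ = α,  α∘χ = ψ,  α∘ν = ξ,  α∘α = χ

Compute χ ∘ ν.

Read row χ, column ν: χ ∘ ν = γ.

γ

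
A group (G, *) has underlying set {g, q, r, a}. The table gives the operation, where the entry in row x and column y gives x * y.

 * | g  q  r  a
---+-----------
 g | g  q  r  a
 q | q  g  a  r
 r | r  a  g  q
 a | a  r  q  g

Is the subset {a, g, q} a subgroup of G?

No

a * q = r, which is not in {a, g, q}.
The subset is not closed under *, so it is not a subgroup.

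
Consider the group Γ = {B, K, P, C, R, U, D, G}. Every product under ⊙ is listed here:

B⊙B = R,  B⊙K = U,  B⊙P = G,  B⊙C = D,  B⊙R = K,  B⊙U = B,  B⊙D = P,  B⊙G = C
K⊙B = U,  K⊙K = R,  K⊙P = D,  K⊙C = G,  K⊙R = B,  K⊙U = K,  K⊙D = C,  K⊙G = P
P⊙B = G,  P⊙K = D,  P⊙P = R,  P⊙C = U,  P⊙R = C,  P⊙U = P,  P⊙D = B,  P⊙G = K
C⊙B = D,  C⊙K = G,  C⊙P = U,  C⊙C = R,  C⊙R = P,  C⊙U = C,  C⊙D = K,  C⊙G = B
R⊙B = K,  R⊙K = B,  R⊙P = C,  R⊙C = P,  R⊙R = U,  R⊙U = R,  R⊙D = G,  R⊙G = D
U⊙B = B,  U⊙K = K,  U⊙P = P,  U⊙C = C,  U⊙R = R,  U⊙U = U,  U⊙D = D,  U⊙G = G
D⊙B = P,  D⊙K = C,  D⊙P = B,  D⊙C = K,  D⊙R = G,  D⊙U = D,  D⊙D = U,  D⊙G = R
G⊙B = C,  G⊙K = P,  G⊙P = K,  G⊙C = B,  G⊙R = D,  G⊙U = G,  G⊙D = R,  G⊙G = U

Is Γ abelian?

Yes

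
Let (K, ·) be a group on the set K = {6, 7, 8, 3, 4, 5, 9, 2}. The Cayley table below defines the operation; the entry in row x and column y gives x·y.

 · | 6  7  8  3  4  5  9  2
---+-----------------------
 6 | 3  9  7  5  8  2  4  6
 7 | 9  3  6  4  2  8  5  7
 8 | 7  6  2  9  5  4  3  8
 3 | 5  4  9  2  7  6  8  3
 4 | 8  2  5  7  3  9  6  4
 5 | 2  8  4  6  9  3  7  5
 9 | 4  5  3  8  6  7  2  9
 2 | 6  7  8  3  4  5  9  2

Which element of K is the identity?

The identity e satisfies e·x = x for all x, so its row in the table reproduces the column headers.
Row 2 reads: 6, 7, 8, 3, 4, 5, 9, 2 — exactly the header order. So 2 is the identity.

2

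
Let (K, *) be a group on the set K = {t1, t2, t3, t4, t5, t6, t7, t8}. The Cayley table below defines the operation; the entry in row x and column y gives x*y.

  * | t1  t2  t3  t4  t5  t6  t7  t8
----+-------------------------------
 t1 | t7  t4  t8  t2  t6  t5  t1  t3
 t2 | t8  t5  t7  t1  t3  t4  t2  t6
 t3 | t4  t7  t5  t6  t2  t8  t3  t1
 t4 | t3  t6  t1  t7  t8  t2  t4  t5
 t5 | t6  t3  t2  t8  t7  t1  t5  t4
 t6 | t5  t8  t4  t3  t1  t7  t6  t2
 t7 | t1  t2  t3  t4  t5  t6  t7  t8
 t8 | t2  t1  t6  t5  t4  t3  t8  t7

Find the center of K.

An element z is central iff its row equals its column in the table.
For t2: t2*t6 = t4 ≠ t8 = t6*t2, so t2 ∉ Z.
Checking each element this way leaves Z(K) = {t5, t7}.

{t5, t7}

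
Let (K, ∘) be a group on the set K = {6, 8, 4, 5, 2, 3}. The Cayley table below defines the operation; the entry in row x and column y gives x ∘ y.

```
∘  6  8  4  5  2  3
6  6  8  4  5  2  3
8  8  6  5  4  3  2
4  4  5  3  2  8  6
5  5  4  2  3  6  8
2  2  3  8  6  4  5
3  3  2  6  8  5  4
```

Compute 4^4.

4

4^1 = 4
4^2 = 4 ∘ 4 = 3
4^3 = 3 ∘ 4 = 6
4^4 = 6 ∘ 4 = 4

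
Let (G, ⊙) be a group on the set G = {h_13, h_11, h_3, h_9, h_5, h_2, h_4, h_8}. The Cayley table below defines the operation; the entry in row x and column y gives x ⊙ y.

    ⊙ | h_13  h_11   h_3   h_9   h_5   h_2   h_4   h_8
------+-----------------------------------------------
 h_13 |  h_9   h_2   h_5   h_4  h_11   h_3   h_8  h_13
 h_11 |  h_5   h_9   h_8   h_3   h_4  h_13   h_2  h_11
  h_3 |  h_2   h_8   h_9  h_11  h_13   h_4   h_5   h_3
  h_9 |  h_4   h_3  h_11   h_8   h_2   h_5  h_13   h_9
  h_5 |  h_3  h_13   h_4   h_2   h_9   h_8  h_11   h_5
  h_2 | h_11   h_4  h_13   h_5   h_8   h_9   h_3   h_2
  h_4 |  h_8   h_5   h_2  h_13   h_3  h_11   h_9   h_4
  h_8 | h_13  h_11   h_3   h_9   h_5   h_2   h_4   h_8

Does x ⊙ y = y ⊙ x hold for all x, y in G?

No

h_11 ⊙ h_2 = h_13 but h_2 ⊙ h_11 = h_4.
Since h_11 and h_2 do not commute, G is not abelian.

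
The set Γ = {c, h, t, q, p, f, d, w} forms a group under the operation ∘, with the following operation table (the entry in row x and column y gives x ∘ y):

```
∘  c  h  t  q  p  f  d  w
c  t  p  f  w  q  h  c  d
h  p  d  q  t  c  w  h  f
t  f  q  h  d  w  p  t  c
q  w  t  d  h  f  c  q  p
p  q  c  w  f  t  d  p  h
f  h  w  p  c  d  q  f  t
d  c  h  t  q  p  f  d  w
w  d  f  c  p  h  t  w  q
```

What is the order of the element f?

The identity element is d (its row matches the header).
f^1 = f
f^2 = f ∘ f = q
f^3 = q ∘ f = c
f^4 = c ∘ f = h
f^5 = h ∘ f = w
f^6 = w ∘ f = t
f^7 = t ∘ f = p
f^8 = p ∘ f = d
The first power of f equal to the identity is f^8, so ord(f) = 8.

8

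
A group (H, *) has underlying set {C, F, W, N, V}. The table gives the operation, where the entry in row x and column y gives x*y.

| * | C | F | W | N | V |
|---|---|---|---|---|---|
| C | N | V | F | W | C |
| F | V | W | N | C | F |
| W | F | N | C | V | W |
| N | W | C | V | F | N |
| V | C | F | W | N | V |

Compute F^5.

F^1 = F
F^2 = F*F = W
F^3 = W*F = N
F^4 = N*F = C
F^5 = C*F = V
(Structurally, H here is isomorphic to the cyclic group Z_5.)

V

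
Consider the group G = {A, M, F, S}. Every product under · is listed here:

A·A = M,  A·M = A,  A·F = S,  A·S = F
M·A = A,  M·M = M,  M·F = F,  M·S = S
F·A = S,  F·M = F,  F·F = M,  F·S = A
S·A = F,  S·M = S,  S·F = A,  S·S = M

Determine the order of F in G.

The identity element is M (its row matches the header).
F^1 = F
F^2 = F·F = M
The first power of F equal to the identity is F^2, so ord(F) = 2.
(Structurally, G here is isomorphic to the Klein four-group V_4.)

2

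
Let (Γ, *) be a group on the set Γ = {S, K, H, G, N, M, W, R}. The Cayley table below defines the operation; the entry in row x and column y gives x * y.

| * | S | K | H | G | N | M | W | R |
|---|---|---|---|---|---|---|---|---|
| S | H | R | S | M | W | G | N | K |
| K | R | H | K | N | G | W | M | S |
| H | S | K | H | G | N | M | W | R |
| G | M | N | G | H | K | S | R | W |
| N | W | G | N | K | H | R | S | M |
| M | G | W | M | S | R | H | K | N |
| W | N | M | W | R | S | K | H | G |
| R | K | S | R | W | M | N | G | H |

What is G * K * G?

G * K = N
N * G = K

K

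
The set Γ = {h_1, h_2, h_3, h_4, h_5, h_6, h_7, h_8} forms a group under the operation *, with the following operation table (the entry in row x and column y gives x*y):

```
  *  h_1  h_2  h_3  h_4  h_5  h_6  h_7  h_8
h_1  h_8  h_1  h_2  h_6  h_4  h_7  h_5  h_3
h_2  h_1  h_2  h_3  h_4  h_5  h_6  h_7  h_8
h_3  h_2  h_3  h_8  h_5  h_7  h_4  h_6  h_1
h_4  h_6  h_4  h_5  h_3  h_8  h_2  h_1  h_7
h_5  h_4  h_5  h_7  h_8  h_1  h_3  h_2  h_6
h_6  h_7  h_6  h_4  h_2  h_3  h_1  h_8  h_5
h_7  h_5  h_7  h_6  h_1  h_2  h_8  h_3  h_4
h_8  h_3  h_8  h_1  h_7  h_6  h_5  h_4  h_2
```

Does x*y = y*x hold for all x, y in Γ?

Yes

Check whether the table is symmetric across its main diagonal.
Every entry (row x, col y) equals the entry (row y, col x), so Γ is abelian.
(In fact Γ ≅ the cyclic group Z_8.)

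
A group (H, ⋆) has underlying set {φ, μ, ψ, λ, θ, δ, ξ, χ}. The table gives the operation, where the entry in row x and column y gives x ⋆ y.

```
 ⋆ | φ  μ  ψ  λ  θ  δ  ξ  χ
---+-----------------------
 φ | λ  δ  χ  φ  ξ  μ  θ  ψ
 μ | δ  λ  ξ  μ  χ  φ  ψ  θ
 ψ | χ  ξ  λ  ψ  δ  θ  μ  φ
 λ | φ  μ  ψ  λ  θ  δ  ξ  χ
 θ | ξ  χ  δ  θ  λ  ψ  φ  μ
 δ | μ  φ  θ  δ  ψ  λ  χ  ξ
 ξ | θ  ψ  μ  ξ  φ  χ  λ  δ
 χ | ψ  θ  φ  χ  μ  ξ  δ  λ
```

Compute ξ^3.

ξ

ξ^1 = ξ
ξ^2 = ξ ⋆ ξ = λ
ξ^3 = λ ⋆ ξ = ξ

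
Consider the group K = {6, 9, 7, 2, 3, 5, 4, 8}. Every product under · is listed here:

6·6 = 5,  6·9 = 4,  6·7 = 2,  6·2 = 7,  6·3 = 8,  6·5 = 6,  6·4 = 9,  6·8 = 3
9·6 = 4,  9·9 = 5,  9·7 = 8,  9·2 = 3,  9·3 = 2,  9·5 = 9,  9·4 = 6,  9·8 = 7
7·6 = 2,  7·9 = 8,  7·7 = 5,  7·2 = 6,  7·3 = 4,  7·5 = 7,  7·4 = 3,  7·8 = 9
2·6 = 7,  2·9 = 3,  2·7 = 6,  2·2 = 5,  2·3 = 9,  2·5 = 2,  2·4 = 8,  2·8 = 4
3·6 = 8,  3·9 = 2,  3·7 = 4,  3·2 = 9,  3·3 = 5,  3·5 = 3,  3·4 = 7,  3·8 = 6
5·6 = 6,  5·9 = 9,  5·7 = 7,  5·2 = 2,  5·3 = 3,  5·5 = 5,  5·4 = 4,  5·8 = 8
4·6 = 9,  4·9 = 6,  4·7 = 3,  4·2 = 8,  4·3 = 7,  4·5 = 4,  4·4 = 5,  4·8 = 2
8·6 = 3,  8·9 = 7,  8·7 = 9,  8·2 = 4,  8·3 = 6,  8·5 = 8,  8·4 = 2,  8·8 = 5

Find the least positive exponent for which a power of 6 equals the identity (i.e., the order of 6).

2

The identity element is 5 (its row matches the header).
6^1 = 6
6^2 = 6·6 = 5
The first power of 6 equal to the identity is 6^2, so ord(6) = 2.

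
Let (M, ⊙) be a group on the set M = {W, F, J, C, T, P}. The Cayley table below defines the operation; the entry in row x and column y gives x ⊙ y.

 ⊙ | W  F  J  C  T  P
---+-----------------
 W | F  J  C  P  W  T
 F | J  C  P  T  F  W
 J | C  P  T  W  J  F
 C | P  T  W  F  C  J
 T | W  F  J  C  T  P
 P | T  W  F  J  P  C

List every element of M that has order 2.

{J}

Identity is T. Compute the order of each non-identity element by repeated multiplication:
  W: W → F → J → C → P → T  (order 6)
  F: F → C → T  (order 3)
  J: J → T  (order 2)
  C: C → F → T  (order 3)
  P: P → C → J → F → W → T  (order 6)
Elements of order 2: {J}.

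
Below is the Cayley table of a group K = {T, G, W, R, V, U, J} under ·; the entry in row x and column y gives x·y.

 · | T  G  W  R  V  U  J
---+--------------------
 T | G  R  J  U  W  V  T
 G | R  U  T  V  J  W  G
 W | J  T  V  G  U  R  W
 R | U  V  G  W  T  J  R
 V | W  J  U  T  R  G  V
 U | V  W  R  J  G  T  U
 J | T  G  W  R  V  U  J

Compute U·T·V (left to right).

U·T = V
V·V = R

R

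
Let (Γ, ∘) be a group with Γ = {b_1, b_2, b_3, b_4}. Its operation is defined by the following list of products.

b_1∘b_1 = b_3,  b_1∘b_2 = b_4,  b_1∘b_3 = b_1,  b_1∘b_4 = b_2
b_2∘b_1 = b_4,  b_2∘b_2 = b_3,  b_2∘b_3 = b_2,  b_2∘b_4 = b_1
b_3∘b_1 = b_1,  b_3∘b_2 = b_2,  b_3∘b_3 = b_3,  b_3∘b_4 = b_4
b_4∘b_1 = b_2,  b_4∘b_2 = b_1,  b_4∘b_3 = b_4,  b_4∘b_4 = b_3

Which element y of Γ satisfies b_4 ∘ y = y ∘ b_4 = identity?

First locate the identity: row b_3 matches the header, so b_3 is the identity.
Scan row b_4 for b_3: b_4 ∘ b_4 = b_3. Hence b_4^(-1) = b_4.

b_4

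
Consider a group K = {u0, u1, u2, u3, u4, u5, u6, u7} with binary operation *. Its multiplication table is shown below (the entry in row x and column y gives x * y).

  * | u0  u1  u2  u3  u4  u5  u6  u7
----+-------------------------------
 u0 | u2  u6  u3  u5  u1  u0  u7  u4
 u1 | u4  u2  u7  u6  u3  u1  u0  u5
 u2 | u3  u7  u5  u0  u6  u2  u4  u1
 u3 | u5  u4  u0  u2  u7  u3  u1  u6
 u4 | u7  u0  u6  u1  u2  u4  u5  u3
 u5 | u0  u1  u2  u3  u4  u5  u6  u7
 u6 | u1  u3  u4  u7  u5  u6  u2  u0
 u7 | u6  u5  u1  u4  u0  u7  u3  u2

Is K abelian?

No

u0 * u7 = u4 but u7 * u0 = u6.
Since u0 and u7 do not commute, K is not abelian.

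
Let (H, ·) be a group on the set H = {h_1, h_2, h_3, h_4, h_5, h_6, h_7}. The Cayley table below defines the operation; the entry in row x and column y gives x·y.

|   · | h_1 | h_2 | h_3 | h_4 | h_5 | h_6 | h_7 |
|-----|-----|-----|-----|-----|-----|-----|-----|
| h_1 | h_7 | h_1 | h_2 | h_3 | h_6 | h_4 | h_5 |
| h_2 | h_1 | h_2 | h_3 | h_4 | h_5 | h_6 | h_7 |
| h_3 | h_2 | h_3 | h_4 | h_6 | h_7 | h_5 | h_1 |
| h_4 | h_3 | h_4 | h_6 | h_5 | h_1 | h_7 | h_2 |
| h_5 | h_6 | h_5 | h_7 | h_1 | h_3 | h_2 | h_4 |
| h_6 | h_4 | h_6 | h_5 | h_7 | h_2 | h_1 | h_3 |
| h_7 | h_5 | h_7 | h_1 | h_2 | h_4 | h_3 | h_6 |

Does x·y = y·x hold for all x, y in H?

Yes

Check whether the table is symmetric across its main diagonal.
Every entry (row x, col y) equals the entry (row y, col x), so H is abelian.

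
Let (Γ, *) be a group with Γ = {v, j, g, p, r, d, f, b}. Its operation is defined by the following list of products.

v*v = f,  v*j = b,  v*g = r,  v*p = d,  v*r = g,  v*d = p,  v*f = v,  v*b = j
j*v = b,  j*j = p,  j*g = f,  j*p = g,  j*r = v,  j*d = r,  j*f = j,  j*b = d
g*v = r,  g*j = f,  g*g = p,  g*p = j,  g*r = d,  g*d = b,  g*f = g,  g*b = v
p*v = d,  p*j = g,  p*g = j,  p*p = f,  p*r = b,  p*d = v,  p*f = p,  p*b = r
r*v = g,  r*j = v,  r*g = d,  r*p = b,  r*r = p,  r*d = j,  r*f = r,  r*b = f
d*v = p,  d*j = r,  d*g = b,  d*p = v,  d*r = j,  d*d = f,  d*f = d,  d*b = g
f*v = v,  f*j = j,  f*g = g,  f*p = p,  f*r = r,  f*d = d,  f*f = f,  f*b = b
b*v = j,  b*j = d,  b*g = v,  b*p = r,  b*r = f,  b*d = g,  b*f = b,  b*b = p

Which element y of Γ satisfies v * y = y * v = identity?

v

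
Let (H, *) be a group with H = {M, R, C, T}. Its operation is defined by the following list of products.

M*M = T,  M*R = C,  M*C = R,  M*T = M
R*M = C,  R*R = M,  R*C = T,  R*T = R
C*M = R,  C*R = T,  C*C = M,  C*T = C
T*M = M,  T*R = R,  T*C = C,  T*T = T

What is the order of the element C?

4

The identity element is T (its row matches the header).
C^1 = C
C^2 = C*C = M
C^3 = M*C = R
C^4 = R*C = T
The first power of C equal to the identity is C^4, so ord(C) = 4.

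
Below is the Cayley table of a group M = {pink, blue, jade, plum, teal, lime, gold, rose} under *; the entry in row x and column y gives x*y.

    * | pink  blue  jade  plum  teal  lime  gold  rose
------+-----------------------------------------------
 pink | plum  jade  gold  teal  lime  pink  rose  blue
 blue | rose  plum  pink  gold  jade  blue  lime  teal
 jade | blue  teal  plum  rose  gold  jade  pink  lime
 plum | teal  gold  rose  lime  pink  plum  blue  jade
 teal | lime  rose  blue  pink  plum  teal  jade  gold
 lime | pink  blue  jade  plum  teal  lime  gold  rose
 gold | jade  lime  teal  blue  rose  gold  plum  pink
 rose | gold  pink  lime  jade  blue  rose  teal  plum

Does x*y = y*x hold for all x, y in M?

blue*jade = pink but jade*blue = teal.
Since blue and jade do not commute, M is not abelian.

No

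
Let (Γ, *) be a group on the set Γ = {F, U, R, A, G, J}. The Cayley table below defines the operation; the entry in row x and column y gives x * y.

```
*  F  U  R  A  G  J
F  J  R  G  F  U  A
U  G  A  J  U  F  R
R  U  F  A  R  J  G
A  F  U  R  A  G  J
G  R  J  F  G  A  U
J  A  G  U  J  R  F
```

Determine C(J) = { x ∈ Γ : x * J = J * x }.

{A, F, J}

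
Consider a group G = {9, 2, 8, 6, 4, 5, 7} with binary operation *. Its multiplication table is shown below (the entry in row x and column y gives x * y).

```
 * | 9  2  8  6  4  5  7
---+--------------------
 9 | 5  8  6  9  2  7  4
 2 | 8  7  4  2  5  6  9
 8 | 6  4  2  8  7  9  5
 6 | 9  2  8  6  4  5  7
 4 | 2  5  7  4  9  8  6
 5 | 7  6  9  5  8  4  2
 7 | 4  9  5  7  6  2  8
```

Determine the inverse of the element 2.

5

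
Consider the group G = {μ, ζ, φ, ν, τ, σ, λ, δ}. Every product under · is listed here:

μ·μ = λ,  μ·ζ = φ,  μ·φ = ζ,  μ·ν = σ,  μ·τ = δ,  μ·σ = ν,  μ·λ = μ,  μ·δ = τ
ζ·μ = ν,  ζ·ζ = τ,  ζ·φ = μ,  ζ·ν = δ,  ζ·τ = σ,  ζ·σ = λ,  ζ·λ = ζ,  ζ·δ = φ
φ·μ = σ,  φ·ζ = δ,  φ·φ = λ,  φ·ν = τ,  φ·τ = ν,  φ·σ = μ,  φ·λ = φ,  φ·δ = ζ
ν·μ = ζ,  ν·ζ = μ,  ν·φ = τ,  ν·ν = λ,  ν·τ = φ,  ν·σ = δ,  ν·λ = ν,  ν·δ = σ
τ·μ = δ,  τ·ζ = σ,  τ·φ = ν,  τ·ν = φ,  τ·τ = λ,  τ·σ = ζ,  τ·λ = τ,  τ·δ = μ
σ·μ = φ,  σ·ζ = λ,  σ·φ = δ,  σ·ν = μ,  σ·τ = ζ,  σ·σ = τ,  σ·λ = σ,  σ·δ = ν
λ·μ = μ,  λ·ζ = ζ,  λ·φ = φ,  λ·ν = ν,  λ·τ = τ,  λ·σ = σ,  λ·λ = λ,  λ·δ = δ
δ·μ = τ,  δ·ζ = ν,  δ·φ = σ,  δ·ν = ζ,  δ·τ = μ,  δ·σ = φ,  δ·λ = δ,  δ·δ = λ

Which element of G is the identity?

λ

The identity e satisfies e·x = x for all x, so its row in the table reproduces the column headers.
Row λ reads: μ, ζ, φ, ν, τ, σ, λ, δ — exactly the header order. So λ is the identity.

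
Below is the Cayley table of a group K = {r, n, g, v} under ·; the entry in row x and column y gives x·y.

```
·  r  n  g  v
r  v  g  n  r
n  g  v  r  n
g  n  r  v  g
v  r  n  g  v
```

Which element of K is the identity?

The identity e satisfies e·x = x for all x, so its row in the table reproduces the column headers.
Row v reads: r, n, g, v — exactly the header order. So v is the identity.

v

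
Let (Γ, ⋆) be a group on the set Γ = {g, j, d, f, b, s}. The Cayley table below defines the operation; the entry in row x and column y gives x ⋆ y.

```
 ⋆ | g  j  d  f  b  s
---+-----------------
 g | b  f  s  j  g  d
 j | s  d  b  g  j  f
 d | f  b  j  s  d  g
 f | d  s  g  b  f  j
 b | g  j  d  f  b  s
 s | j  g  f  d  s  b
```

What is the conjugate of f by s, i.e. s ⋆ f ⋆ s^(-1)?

The identity is b. In row s, the entry b sits in column s, so s^(-1) = s.
s ⋆ f = d
d ⋆ s = g

g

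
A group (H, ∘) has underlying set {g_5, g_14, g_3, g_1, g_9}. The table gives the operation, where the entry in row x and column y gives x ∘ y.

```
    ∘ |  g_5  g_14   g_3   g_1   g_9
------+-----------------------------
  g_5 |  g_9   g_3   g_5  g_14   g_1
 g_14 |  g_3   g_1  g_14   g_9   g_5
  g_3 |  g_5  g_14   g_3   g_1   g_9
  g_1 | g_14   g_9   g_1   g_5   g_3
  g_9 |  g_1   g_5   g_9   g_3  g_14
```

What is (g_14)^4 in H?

g_14^1 = g_14
g_14^2 = g_14 ∘ g_14 = g_1
g_14^3 = g_1 ∘ g_14 = g_9
g_14^4 = g_9 ∘ g_14 = g_5

g_5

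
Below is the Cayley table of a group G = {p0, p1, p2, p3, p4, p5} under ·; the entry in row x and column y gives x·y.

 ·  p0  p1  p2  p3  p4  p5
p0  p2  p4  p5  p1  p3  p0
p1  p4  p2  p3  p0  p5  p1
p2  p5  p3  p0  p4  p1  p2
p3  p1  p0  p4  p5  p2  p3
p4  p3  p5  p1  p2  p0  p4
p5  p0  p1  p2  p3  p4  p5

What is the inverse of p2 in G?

First locate the identity: row p5 matches the header, so p5 is the identity.
Scan row p2 for p5: p2·p0 = p5. Hence p2^(-1) = p0.

p0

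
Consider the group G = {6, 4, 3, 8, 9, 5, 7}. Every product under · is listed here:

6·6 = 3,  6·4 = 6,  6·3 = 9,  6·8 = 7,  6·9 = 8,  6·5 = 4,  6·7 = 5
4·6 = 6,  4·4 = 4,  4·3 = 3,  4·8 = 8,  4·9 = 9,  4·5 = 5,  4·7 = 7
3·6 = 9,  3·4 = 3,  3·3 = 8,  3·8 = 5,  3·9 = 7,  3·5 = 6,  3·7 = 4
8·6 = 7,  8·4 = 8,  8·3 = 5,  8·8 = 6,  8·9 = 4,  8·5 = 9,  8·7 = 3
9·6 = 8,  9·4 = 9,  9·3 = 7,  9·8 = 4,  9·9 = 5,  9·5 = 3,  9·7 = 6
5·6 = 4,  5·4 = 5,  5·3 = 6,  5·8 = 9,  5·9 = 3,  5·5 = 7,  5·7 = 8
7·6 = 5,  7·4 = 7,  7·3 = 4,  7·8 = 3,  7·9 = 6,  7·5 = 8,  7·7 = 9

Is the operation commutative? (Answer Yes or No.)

Yes

Check whether the table is symmetric across its main diagonal.
Every entry (row x, col y) equals the entry (row y, col x), so G is abelian.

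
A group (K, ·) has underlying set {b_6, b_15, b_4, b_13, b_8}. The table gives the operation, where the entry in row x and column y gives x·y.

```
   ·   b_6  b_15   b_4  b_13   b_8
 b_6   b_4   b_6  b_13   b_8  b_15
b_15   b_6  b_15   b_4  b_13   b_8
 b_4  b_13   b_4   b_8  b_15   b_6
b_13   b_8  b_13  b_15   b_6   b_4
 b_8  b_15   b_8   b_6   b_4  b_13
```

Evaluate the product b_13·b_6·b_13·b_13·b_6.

b_6

b_13·b_6 = b_8
b_8·b_13 = b_4
b_4·b_13 = b_15
b_15·b_6 = b_6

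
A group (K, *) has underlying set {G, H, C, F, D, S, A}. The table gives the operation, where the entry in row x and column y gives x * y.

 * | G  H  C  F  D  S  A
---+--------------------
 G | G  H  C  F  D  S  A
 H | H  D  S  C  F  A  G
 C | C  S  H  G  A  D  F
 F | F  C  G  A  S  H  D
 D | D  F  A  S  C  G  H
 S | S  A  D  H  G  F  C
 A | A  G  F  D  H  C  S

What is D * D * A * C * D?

D

D * D = C
C * A = F
F * C = G
G * D = D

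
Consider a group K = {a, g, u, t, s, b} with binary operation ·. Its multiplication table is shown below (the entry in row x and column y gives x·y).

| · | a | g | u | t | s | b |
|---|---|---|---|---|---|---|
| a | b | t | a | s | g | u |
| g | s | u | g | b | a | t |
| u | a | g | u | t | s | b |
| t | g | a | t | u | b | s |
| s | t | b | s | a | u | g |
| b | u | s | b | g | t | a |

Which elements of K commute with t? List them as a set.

{t, u}

Compare row t with column t entry by entry.
s·t = a but t·s = b, so s does not.
Collecting the elements that commute with t: C(t) = {t, u}.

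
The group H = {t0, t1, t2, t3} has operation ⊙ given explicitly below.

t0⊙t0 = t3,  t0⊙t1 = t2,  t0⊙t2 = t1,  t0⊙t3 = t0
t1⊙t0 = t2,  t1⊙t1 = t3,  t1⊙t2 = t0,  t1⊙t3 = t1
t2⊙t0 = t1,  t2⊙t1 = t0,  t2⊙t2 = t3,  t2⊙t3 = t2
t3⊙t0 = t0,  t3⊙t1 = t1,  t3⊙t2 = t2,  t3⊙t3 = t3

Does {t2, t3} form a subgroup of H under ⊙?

{t2, t3} contains the identity t3.
Checking products: every product of two elements of {t2, t3} (read from the table) lies in {t2, t3}, so the set is closed.
In a finite group, a nonempty closed subset is a subgroup. So {t2, t3} ≤ H.

Yes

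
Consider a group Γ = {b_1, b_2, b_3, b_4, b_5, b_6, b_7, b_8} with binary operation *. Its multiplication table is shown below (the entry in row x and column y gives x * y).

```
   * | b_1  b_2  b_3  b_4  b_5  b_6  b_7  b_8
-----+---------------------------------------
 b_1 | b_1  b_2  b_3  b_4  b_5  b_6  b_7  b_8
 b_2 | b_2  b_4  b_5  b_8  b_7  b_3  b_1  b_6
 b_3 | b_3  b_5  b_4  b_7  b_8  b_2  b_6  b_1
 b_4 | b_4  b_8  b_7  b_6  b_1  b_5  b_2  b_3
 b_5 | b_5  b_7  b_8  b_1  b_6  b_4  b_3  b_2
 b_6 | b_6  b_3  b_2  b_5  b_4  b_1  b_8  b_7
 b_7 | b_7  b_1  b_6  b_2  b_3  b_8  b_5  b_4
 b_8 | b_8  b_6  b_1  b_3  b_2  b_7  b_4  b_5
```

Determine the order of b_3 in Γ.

The identity element is b_1 (its row matches the header).
b_3^1 = b_3
b_3^2 = b_3 * b_3 = b_4
b_3^3 = b_4 * b_3 = b_7
b_3^4 = b_7 * b_3 = b_6
b_3^5 = b_6 * b_3 = b_2
b_3^6 = b_2 * b_3 = b_5
b_3^7 = b_5 * b_3 = b_8
b_3^8 = b_8 * b_3 = b_1
The first power of b_3 equal to the identity is b_3^8, so ord(b_3) = 8.

8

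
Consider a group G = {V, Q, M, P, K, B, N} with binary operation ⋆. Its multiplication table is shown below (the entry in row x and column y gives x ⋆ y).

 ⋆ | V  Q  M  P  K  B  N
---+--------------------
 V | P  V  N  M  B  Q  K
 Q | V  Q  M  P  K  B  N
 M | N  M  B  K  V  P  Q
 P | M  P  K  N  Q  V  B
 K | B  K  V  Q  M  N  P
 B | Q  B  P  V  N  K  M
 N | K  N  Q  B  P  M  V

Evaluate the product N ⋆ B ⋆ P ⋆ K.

M

N ⋆ B = M
M ⋆ P = K
K ⋆ K = M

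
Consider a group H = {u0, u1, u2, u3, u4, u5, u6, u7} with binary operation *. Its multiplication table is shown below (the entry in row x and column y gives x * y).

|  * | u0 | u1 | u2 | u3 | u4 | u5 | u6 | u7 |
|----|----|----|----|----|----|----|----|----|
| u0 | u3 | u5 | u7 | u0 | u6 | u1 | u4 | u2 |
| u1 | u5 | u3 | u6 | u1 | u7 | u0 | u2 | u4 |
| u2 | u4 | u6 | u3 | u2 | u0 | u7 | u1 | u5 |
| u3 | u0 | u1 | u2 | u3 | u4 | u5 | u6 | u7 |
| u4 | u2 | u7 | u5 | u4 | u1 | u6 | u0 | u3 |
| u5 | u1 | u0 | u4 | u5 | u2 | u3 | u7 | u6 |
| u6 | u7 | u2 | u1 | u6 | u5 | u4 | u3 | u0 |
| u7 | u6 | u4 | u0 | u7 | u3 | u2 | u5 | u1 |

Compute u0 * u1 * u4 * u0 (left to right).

u4

u0 * u1 = u5
u5 * u4 = u2
u2 * u0 = u4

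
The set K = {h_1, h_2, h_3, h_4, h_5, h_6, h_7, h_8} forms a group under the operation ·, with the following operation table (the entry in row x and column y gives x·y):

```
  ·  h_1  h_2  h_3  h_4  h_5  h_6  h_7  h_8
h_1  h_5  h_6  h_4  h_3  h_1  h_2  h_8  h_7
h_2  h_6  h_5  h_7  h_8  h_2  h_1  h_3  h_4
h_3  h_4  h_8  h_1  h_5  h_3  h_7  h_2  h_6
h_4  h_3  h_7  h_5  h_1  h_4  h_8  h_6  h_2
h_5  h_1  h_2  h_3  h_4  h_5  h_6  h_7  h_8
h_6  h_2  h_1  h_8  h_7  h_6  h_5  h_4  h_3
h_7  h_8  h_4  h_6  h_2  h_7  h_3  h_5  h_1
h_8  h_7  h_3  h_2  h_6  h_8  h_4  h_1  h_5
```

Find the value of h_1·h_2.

Read row h_1, column h_2: h_1·h_2 = h_6.
(Structurally, K here is isomorphic to the dihedral group D_4.)

h_6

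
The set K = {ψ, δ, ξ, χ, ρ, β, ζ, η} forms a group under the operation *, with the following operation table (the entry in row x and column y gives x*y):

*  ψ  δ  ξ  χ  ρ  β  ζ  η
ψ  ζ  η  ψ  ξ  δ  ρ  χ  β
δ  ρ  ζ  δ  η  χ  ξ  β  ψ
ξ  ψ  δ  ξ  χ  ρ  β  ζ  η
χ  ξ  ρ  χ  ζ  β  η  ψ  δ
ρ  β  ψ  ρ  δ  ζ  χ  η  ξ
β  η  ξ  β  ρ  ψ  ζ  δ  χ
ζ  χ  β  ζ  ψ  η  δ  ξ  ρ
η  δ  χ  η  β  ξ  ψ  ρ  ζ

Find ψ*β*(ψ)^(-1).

δ

The identity is ξ. In row ψ, the entry ξ sits in column χ, so ψ^(-1) = χ.
ψ*β = ρ
ρ*χ = δ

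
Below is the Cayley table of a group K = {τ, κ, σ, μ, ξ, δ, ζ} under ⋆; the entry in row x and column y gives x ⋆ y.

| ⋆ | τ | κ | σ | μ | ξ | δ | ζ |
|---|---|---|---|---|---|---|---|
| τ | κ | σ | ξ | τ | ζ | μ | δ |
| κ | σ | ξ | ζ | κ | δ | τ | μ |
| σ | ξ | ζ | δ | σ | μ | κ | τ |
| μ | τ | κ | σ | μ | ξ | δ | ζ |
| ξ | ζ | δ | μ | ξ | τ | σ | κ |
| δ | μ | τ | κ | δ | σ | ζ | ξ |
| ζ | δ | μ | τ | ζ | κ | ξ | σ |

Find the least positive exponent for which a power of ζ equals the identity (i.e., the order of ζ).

The identity element is μ (its row matches the header).
ζ^1 = ζ
ζ^2 = ζ ⋆ ζ = σ
ζ^3 = σ ⋆ ζ = τ
ζ^4 = τ ⋆ ζ = δ
ζ^5 = δ ⋆ ζ = ξ
ζ^6 = ξ ⋆ ζ = κ
ζ^7 = κ ⋆ ζ = μ
The first power of ζ equal to the identity is ζ^7, so ord(ζ) = 7.

7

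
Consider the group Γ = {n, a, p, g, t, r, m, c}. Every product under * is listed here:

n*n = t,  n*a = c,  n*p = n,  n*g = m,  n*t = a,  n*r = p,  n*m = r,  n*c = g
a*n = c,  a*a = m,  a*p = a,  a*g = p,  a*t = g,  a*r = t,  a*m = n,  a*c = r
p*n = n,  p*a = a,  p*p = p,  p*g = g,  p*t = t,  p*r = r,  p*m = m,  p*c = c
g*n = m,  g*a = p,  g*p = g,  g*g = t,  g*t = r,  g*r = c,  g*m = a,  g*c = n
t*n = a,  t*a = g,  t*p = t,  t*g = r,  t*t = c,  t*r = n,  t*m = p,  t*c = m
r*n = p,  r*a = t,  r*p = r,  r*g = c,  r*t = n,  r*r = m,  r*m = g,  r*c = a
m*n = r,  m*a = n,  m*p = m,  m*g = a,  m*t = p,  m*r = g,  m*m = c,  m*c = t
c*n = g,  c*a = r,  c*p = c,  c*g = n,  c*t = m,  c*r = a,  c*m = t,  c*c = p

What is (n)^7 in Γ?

r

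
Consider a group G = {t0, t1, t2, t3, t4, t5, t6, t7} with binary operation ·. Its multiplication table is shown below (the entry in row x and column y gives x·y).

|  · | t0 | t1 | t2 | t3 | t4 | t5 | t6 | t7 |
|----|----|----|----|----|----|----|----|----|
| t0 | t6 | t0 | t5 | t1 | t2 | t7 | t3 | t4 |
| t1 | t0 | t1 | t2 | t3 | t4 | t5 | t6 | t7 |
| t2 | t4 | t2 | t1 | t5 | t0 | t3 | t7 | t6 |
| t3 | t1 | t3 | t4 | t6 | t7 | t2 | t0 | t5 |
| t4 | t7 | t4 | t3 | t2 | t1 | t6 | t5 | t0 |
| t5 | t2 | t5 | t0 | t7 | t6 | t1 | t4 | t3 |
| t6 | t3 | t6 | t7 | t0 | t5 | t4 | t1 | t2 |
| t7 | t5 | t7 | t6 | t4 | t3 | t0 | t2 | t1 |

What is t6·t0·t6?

t6·t0 = t3
t3·t6 = t0

t0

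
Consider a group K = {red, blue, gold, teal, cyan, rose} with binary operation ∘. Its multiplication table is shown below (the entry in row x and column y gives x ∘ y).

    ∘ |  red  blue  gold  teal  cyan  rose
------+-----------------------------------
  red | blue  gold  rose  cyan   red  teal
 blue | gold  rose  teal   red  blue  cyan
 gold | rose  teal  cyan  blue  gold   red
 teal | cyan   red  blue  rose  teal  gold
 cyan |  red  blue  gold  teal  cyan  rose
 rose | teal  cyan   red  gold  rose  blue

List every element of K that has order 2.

Identity is cyan. Compute the order of each non-identity element by repeated multiplication:
  red: red → blue → gold → rose → teal → cyan  (order 6)
  blue: blue → rose → cyan  (order 3)
  gold: gold → cyan  (order 2)
  teal: teal → rose → gold → blue → red → cyan  (order 6)
  rose: rose → blue → cyan  (order 3)
Elements of order 2: {gold}.

{gold}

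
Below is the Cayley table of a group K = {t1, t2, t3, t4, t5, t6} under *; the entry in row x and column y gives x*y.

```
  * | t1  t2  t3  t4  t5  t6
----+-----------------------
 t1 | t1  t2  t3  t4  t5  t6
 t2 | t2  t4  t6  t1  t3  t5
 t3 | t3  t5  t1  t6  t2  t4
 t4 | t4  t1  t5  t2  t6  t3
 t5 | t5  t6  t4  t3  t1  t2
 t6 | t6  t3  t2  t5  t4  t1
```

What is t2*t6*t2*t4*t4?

t3

t2*t6 = t5
t5*t2 = t6
t6*t4 = t5
t5*t4 = t3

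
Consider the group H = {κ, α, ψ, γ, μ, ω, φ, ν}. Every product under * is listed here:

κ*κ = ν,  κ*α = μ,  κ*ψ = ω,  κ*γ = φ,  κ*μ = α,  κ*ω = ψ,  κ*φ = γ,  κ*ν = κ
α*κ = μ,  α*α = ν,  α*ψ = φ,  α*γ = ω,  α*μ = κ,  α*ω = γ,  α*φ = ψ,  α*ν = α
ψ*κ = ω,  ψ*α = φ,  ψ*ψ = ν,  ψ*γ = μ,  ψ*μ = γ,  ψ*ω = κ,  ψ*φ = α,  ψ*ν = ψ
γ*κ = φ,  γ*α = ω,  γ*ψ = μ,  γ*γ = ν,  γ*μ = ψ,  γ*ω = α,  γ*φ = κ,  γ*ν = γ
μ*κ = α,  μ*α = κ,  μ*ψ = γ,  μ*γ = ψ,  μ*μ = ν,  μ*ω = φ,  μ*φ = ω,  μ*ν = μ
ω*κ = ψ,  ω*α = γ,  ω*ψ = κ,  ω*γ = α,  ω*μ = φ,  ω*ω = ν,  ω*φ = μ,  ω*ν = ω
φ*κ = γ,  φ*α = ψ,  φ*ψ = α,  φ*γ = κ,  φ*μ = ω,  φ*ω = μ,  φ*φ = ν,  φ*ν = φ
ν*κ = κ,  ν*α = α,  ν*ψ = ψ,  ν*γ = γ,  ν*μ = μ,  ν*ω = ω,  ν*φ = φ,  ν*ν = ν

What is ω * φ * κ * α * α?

ω * φ = μ
μ * κ = α
α * α = ν
ν * α = α

α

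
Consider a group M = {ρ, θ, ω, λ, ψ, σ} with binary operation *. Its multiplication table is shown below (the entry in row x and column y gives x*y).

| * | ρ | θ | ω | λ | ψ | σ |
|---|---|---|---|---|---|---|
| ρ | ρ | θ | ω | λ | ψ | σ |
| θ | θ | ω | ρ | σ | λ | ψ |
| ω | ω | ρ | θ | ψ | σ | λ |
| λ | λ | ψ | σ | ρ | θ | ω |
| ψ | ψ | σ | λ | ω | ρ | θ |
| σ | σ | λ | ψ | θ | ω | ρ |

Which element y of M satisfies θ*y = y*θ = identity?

First locate the identity: row ρ matches the header, so ρ is the identity.
Scan row θ for ρ: θ*ω = ρ. Hence θ^(-1) = ω.

ω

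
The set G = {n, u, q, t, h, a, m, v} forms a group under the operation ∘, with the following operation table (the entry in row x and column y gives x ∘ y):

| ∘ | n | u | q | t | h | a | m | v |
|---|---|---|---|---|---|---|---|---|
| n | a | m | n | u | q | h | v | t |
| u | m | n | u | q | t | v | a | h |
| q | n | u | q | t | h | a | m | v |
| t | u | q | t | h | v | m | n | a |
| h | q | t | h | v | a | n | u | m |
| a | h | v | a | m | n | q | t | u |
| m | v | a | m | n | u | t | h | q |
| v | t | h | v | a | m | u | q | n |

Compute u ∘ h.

Read row u, column h: u ∘ h = t.

t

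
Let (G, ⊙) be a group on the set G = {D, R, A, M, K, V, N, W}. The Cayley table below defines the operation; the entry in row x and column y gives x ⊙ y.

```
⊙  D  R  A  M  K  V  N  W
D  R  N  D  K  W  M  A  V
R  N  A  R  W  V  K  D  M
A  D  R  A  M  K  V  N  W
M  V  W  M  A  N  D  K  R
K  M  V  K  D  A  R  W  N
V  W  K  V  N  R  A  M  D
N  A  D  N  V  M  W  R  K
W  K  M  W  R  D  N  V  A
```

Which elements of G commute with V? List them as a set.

{A, K, R, V}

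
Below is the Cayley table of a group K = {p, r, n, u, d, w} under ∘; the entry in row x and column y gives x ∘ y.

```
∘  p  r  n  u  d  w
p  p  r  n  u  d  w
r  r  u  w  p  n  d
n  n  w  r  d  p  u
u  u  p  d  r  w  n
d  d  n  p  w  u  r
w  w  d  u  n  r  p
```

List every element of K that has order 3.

{r, u}

Identity is p. Compute the order of each non-identity element by repeated multiplication:
  r: r → u → p  (order 3)
  n: n → r → w → u → d → p  (order 6)
  u: u → r → p  (order 3)
  d: d → u → w → r → n → p  (order 6)
  w: w → p  (order 2)
Elements of order 3: {r, u}.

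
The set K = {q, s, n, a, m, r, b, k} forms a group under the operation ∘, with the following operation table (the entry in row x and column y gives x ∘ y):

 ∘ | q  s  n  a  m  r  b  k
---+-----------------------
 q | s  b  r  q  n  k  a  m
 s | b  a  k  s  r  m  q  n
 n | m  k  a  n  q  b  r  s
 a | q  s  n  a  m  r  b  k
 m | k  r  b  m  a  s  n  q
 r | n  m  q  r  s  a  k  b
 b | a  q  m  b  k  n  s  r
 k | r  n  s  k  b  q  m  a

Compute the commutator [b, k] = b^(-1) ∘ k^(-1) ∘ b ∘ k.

Identity is a; from the table b^(-1) = q and k^(-1) = k.
q ∘ k = m
m ∘ b = n
n ∘ k = s
(Structurally, K here is isomorphic to the dihedral group D_4.)

s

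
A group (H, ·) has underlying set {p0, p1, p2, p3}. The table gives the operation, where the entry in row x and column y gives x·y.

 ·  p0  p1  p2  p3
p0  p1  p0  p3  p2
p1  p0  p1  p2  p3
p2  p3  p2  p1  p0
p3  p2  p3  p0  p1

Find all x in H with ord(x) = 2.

{p0, p2, p3}

Identity is p1. Compute the order of each non-identity element by repeated multiplication:
  p0: p0 → p1  (order 2)
  p2: p2 → p1  (order 2)
  p3: p3 → p1  (order 2)
Elements of order 2: {p0, p2, p3}.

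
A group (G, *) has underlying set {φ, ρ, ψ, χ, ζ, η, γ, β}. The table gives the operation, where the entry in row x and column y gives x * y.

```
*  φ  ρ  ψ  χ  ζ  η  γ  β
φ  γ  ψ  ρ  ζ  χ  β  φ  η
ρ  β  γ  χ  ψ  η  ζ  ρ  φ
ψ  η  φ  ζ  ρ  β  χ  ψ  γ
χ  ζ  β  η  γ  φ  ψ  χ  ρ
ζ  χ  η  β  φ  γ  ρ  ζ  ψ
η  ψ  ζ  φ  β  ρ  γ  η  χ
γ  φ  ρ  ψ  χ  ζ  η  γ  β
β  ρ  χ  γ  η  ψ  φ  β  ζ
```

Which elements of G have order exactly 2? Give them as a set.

{ζ, η, ρ, φ, χ}

Identity is γ. Compute the order of each non-identity element by repeated multiplication:
  φ: φ → γ  (order 2)
  ρ: ρ → γ  (order 2)
  ψ: ψ → ζ → β → γ  (order 4)
  χ: χ → γ  (order 2)
  ζ: ζ → γ  (order 2)
  η: η → γ  (order 2)
  β: β → ζ → ψ → γ  (order 4)
Elements of order 2: {ζ, η, ρ, φ, χ}.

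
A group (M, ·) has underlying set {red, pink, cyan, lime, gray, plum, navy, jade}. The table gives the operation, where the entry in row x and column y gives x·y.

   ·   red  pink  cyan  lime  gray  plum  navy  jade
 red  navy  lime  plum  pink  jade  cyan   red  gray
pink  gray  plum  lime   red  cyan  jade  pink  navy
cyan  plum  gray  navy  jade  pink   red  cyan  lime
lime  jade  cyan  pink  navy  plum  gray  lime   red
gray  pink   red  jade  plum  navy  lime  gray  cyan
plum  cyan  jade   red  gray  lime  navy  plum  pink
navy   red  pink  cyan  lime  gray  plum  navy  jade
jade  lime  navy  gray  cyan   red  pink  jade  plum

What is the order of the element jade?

4

The identity element is navy (its row matches the header).
jade^1 = jade
jade^2 = jade·jade = plum
jade^3 = plum·jade = pink
jade^4 = pink·jade = navy
The first power of jade equal to the identity is jade^4, so ord(jade) = 4.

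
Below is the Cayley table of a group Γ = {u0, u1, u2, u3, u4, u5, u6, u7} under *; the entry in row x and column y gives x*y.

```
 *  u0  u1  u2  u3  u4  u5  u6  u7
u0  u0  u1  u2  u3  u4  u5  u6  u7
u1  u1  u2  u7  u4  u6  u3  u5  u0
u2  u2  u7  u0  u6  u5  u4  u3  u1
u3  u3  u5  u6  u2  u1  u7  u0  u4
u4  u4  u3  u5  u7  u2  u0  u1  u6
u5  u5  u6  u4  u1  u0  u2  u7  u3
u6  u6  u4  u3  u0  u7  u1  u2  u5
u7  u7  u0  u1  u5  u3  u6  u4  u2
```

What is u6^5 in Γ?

u6

u6^1 = u6
u6^2 = u6*u6 = u2
u6^3 = u2*u6 = u3
u6^4 = u3*u6 = u0
u6^5 = u0*u6 = u6
(Structurally, Γ here is isomorphic to the quaternion group Q_8.)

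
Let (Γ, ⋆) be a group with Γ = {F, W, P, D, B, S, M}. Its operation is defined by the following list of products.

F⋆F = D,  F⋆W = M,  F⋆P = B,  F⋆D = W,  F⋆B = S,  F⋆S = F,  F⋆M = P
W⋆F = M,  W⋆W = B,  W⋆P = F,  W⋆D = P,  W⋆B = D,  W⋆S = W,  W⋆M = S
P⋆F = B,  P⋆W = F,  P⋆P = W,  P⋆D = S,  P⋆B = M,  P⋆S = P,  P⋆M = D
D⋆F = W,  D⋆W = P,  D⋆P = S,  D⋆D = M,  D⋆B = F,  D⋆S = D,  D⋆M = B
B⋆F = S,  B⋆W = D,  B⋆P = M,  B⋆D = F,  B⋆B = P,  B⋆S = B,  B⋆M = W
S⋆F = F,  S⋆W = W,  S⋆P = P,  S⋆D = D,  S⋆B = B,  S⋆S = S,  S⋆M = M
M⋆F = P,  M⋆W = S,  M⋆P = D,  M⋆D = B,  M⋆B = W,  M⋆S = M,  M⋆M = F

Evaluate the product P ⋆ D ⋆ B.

P ⋆ D = S
S ⋆ B = B

B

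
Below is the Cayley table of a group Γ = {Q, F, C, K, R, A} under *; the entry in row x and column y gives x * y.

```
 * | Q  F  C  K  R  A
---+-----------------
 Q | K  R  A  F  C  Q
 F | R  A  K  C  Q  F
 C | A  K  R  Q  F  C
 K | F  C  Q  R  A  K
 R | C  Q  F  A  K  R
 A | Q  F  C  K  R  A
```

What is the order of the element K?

The identity element is A (its row matches the header).
K^1 = K
K^2 = K * K = R
K^3 = R * K = A
The first power of K equal to the identity is K^3, so ord(K) = 3.

3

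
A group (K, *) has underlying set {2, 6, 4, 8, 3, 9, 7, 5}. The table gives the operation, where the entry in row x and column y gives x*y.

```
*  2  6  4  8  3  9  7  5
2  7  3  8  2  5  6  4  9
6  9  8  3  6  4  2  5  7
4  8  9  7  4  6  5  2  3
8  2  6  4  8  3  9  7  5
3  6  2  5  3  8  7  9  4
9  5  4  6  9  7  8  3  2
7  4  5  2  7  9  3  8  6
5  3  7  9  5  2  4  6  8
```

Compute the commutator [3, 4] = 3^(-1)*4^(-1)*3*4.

7

Identity is 8; from the table 3^(-1) = 3 and 4^(-1) = 2.
3*2 = 6
6*3 = 4
4*4 = 7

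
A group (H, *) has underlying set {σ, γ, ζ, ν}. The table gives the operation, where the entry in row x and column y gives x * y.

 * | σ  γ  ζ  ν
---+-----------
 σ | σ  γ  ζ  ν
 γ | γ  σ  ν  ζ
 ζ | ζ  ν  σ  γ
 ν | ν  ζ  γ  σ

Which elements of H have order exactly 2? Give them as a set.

Identity is σ. Compute the order of each non-identity element by repeated multiplication:
  γ: γ → σ  (order 2)
  ζ: ζ → σ  (order 2)
  ν: ν → σ  (order 2)
Elements of order 2: {γ, ζ, ν}.

{γ, ζ, ν}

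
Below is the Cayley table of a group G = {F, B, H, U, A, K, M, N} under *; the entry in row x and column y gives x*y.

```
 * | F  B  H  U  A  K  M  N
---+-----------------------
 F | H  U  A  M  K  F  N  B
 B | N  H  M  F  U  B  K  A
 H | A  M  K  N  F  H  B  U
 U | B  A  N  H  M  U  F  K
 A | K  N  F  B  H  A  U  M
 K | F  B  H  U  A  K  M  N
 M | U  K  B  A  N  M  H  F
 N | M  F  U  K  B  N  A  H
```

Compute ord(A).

4

The identity element is K (its row matches the header).
A^1 = A
A^2 = A*A = H
A^3 = H*A = F
A^4 = F*A = K
The first power of A equal to the identity is A^4, so ord(A) = 4.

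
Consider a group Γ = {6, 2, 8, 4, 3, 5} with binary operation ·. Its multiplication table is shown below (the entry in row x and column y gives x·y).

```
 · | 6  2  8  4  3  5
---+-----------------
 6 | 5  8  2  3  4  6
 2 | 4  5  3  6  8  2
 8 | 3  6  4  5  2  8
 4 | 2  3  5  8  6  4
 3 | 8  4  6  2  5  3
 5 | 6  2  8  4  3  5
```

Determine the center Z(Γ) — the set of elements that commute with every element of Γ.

An element z is central iff its row equals its column in the table.
For 6: 6·4 = 3 ≠ 2 = 4·6, so 6 ∉ Z.
Checking each element this way leaves Z(Γ) = {5}.

{5}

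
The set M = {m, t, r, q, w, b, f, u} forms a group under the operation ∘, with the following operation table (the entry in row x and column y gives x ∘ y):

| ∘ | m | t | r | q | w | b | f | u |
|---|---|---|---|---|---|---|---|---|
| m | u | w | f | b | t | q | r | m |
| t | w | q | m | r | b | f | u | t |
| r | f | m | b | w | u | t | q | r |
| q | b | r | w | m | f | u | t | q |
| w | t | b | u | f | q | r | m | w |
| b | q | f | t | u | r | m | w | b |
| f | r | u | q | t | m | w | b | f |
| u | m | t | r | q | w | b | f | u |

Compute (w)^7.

w^1 = w
w^2 = w ∘ w = q
w^3 = q ∘ w = f
w^4 = f ∘ w = m
w^5 = m ∘ w = t
w^6 = t ∘ w = b
w^7 = b ∘ w = r
(Structurally, M here is isomorphic to the cyclic group Z_8.)

r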